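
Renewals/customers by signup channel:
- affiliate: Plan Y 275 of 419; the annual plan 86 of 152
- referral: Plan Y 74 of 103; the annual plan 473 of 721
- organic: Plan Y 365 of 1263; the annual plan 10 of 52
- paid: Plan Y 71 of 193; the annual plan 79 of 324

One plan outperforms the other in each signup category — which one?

Plan Y

Affiliate: Plan Y 275/419 = 65.6%, the annual plan 86/152 = 56.6% → Plan Y
Referral: Plan Y 74/103 = 71.8%, the annual plan 473/721 = 65.6% → Plan Y
Organic: Plan Y 365/1263 = 28.9%, the annual plan 10/52 = 19.2% → Plan Y
Paid: Plan Y 71/193 = 36.8%, the annual plan 79/324 = 24.4% → Plan Y
Plan Y has the higher rate in all 4 groups.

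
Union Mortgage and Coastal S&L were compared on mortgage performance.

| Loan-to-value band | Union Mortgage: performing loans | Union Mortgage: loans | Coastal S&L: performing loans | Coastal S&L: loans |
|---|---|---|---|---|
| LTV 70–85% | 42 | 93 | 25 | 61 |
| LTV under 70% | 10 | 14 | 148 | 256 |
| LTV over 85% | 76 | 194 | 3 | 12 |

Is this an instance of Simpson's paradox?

Yes

LTV 70–85%: Union Mortgage 42/93 = 45.2%, Coastal S&L 25/61 = 41.0% → Union Mortgage
LTV under 70%: Union Mortgage 10/14 = 71.4%, Coastal S&L 148/256 = 57.8% → Union Mortgage
LTV over 85%: Union Mortgage 76/194 = 39.2%, Coastal S&L 3/12 = 25.0% → Union Mortgage
Overall: Union Mortgage 128/301 = 42.5%, Coastal S&L 176/329 = 53.5% → Coastal S&L
Union Mortgage wins each loan-to-value group but Coastal S&L wins overall — the comparison reverses. Union Mortgage's loans skew toward LTV over 85%, which has a lower base rate.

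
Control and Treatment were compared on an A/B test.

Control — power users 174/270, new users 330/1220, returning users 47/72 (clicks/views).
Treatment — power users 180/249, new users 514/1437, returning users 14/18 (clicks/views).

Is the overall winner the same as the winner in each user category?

Yes

Power users: Control 174/270 = 64.4%, Treatment 180/249 = 72.3% → Treatment
New users: Control 330/1220 = 27.0%, Treatment 514/1437 = 35.8% → Treatment
Returning users: Control 47/72 = 65.3%, Treatment 14/18 = 77.8% → Treatment
Overall: Control 551/1562 = 35.3%, Treatment 708/1704 = 41.5% → Treatment
Treatment wins overall and in every user group — no reversal.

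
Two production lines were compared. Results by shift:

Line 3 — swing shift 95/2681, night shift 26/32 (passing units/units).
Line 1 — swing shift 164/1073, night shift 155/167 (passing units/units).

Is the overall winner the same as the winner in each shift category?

Swing shift: Line 3 95/2681 = 3.5%, Line 1 164/1073 = 15.3% → Line 1
Night shift: Line 3 26/32 = 81.2%, Line 1 155/167 = 92.8% → Line 1
Overall: Line 3 121/2713 = 4.5%, Line 1 319/1240 = 25.7% → Line 1
Line 1 wins overall and in every shift group — no reversal.

Yes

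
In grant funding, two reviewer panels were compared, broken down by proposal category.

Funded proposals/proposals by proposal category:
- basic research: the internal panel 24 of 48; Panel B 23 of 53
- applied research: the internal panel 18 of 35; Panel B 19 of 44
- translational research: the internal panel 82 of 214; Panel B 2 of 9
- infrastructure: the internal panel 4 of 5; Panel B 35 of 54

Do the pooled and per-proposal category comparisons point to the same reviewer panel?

Basic research: the internal panel 24/48 = 50.0%, Panel B 23/53 = 43.4% → the internal panel
Applied research: the internal panel 18/35 = 51.4%, Panel B 19/44 = 43.2% → the internal panel
Translational research: the internal panel 82/214 = 38.3%, Panel B 2/9 = 22.2% → the internal panel
Infrastructure: the internal panel 4/5 = 80.0%, Panel B 35/54 = 64.8% → the internal panel
Overall: the internal panel 128/302 = 42.4%, Panel B 79/160 = 49.4% → Panel B
The internal panel wins each proposal group but Panel B wins overall — the comparison reverses. The internal panel's proposals skew toward translational research, which has a lower base rate.

No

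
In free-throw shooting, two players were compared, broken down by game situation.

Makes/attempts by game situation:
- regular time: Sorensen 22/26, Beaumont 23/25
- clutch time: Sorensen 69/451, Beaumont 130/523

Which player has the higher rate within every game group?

Regular time: Sorensen 22/26 = 84.6%, Beaumont 23/25 = 92.0% → Beaumont
Clutch time: Sorensen 69/451 = 15.3%, Beaumont 130/523 = 24.9% → Beaumont
Beaumont has the higher rate in both groups.

Beaumont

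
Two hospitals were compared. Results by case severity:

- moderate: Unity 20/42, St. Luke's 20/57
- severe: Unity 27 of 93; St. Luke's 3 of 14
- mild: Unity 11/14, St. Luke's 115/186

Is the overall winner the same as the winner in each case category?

Moderate: Unity 20/42 = 47.6%, St. Luke's 20/57 = 35.1% → Unity
Severe: Unity 27/93 = 29.0%, St. Luke's 3/14 = 21.4% → Unity
Mild: Unity 11/14 = 78.6%, St. Luke's 115/186 = 61.8% → Unity
Overall: Unity 58/149 = 38.9%, St. Luke's 138/257 = 53.7% → St. Luke's
Unity wins each case group but St. Luke's wins overall — the comparison reverses. Unity's patients skew toward severe, which has a lower base rate.

No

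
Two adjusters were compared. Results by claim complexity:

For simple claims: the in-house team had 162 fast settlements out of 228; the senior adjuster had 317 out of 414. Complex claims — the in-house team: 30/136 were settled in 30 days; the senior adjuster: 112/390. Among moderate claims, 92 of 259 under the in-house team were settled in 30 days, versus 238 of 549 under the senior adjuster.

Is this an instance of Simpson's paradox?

Simple: the in-house team 162/228 = 71.1%, the senior adjuster 317/414 = 76.6% → the senior adjuster
Complex: the in-house team 30/136 = 22.1%, the senior adjuster 112/390 = 28.7% → the senior adjuster
Moderate: the in-house team 92/259 = 35.5%, the senior adjuster 238/549 = 43.4% → the senior adjuster
Overall: the in-house team 284/623 = 45.6%, the senior adjuster 667/1353 = 49.3% → the senior adjuster
The senior adjuster wins overall and in every claim group — no reversal.

No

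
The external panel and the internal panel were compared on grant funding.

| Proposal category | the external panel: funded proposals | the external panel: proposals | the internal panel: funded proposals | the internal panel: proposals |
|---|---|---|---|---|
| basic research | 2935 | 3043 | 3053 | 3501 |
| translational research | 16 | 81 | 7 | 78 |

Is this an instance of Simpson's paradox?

No

Basic research: the external panel 2935/3043 = 96.5%, the internal panel 3053/3501 = 87.2% → the external panel
Translational research: the external panel 16/81 = 19.8%, the internal panel 7/78 = 9.0% → the external panel
Overall: the external panel 2951/3124 = 94.5%, the internal panel 3060/3579 = 85.5% → the external panel
The external panel wins overall and in every proposal group — no reversal.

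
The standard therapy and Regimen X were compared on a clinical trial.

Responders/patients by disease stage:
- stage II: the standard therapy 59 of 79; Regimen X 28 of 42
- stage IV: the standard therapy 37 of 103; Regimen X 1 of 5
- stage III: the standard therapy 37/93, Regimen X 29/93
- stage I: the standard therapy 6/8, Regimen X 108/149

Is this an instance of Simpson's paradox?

Stage II: the standard therapy 59/79 = 74.7%, Regimen X 28/42 = 66.7% → the standard therapy
Stage IV: the standard therapy 37/103 = 35.9%, Regimen X 1/5 = 20.0% → the standard therapy
Stage III: the standard therapy 37/93 = 39.8%, Regimen X 29/93 = 31.2% → the standard therapy
Stage I: the standard therapy 6/8 = 75.0%, Regimen X 108/149 = 72.5% → the standard therapy
Overall: the standard therapy 139/283 = 49.1%, Regimen X 166/289 = 57.4% → Regimen X
The standard therapy wins each disease group but Regimen X wins overall — the comparison reverses. The standard therapy's patients skew toward stage IV, which has a lower base rate.

Yes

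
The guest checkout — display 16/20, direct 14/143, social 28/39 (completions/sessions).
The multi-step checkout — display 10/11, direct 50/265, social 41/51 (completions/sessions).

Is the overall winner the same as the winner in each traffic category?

Yes

Display: the guest checkout 16/20 = 80.0%, the multi-step checkout 10/11 = 90.9% → the multi-step checkout
Direct: the guest checkout 14/143 = 9.8%, the multi-step checkout 50/265 = 18.9% → the multi-step checkout
Social: the guest checkout 28/39 = 71.8%, the multi-step checkout 41/51 = 80.4% → the multi-step checkout
Overall: the guest checkout 58/202 = 28.7%, the multi-step checkout 101/327 = 30.9% → the multi-step checkout
The multi-step checkout wins overall and in every traffic group — no reversal.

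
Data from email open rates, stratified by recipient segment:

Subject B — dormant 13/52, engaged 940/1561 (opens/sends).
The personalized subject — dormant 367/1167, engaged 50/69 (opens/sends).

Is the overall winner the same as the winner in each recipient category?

No

Dormant: Subject B 13/52 = 25.0%, the personalized subject 367/1167 = 31.4% → the personalized subject
Engaged: Subject B 940/1561 = 60.2%, the personalized subject 50/69 = 72.5% → the personalized subject
Overall: Subject B 953/1613 = 59.1%, the personalized subject 417/1236 = 33.7% → Subject B
The personalized subject wins each recipient group but Subject B wins overall — the comparison reverses. The personalized subject's sends skew toward dormant, which has a lower base rate.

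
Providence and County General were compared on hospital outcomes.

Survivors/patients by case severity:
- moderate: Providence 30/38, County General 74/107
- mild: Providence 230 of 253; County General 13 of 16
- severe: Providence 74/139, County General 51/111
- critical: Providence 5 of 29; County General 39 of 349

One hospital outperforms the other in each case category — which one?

Moderate: Providence 30/38 = 78.9%, County General 74/107 = 69.2% → Providence
Mild: Providence 230/253 = 90.9%, County General 13/16 = 81.2% → Providence
Severe: Providence 74/139 = 53.2%, County General 51/111 = 45.9% → Providence
Critical: Providence 5/29 = 17.2%, County General 39/349 = 11.2% → Providence
Providence has the higher rate in all 4 groups.

Providence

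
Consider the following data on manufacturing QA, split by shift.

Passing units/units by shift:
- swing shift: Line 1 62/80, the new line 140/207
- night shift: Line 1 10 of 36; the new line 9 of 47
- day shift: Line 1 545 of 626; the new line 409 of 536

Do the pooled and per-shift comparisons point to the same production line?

Yes

Swing shift: Line 1 62/80 = 77.5%, the new line 140/207 = 67.6% → Line 1
Night shift: Line 1 10/36 = 27.8%, the new line 9/47 = 19.1% → Line 1
Day shift: Line 1 545/626 = 87.1%, the new line 409/536 = 76.3% → Line 1
Overall: Line 1 617/742 = 83.2%, the new line 558/790 = 70.6% → Line 1
Line 1 wins overall and in every shift group — no reversal.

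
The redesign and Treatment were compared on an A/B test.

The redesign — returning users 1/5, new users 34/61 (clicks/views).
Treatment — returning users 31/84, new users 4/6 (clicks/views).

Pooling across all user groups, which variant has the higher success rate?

the redesign

Returning users: the redesign 1/5 = 20.0%, Treatment 31/84 = 36.9% → Treatment
New users: the redesign 34/61 = 55.7%, Treatment 4/6 = 66.7% → Treatment
Overall: the redesign 35/66 = 53.0%, Treatment 35/90 = 38.9% → the redesign
(Treatment wins every user group but the redesign wins overall — Treatment's views skew toward the low-rate returning users group.)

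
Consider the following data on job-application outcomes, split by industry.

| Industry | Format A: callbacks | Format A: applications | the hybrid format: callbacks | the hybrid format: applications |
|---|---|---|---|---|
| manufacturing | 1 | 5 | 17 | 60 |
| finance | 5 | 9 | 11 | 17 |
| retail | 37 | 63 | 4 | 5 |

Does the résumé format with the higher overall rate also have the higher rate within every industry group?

No

Manufacturing: Format A 1/5 = 20.0%, the hybrid format 17/60 = 28.3% → the hybrid format
Finance: Format A 5/9 = 55.6%, the hybrid format 11/17 = 64.7% → the hybrid format
Retail: Format A 37/63 = 58.7%, the hybrid format 4/5 = 80.0% → the hybrid format
Overall: Format A 43/77 = 55.8%, the hybrid format 32/82 = 39.0% → Format A
The hybrid format wins each industry group but Format A wins overall — the comparison reverses. The hybrid format's applications skew toward manufacturing, which has a lower base rate.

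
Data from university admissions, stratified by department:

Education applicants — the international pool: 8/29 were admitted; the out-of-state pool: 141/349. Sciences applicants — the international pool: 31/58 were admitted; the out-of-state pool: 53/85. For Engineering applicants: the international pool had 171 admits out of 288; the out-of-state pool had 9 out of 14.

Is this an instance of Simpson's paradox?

Yes

Education: the international pool 8/29 = 27.6%, the out-of-state pool 141/349 = 40.4% → the out-of-state pool
Sciences: the international pool 31/58 = 53.4%, the out-of-state pool 53/85 = 62.4% → the out-of-state pool
Engineering: the international pool 171/288 = 59.4%, the out-of-state pool 9/14 = 64.3% → the out-of-state pool
Overall: the international pool 210/375 = 56.0%, the out-of-state pool 203/448 = 45.3% → the international pool
The out-of-state pool wins each department group but the international pool wins overall — the comparison reverses. The out-of-state pool's applicants skew toward Education, which has a lower base rate.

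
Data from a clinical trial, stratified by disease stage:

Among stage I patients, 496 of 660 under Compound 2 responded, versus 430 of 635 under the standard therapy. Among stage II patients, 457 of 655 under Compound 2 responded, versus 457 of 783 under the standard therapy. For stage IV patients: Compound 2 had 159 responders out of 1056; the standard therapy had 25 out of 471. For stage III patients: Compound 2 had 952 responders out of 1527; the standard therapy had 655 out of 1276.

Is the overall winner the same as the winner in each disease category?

Yes

Stage I: Compound 2 496/660 = 75.2%, the standard therapy 430/635 = 67.7% → Compound 2
Stage II: Compound 2 457/655 = 69.8%, the standard therapy 457/783 = 58.4% → Compound 2
Stage IV: Compound 2 159/1056 = 15.1%, the standard therapy 25/471 = 5.3% → Compound 2
Stage III: Compound 2 952/1527 = 62.3%, the standard therapy 655/1276 = 51.3% → Compound 2
Overall: Compound 2 2064/3898 = 53.0%, the standard therapy 1567/3165 = 49.5% → Compound 2
Compound 2 wins overall and in every disease group — no reversal.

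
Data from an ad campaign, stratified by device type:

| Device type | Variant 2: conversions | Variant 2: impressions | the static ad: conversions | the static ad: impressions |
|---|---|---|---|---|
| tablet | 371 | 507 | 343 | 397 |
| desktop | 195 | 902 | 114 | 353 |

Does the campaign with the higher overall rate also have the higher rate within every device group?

Tablet: Variant 2 371/507 = 73.2%, the static ad 343/397 = 86.4% → the static ad
Desktop: Variant 2 195/902 = 21.6%, the static ad 114/353 = 32.3% → the static ad
Overall: Variant 2 566/1409 = 40.2%, the static ad 457/750 = 60.9% → the static ad
The static ad wins overall and in every device group — no reversal.

Yes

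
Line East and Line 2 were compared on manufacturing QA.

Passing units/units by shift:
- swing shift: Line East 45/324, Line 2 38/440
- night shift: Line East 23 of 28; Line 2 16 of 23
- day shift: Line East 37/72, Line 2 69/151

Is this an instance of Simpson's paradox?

Swing shift: Line East 45/324 = 13.9%, Line 2 38/440 = 8.6% → Line East
Night shift: Line East 23/28 = 82.1%, Line 2 16/23 = 69.6% → Line East
Day shift: Line East 37/72 = 51.4%, Line 2 69/151 = 45.7% → Line East
Overall: Line East 105/424 = 24.8%, Line 2 123/614 = 20.0% → Line East
Line East wins overall and in every shift group — no reversal.

No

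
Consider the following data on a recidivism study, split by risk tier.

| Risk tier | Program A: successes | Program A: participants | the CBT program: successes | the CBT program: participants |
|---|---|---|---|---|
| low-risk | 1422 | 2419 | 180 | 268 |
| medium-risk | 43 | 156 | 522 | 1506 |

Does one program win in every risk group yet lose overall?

Yes

Low-risk: Program A 1422/2419 = 58.8%, the CBT program 180/268 = 67.2% → the CBT program
Medium-risk: Program A 43/156 = 27.6%, the CBT program 522/1506 = 34.7% → the CBT program
Overall: Program A 1465/2575 = 56.9%, the CBT program 702/1774 = 39.6% → Program A
The CBT program wins each risk group but Program A wins overall — the comparison reverses. The CBT program's participants skew toward medium-risk, which has a lower base rate.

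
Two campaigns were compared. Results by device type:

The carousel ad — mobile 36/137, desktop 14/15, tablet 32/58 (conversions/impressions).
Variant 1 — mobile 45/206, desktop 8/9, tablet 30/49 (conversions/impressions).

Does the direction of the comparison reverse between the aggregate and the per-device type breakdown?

No

Mobile: the carousel ad 36/137 = 26.3%, Variant 1 45/206 = 21.8% → the carousel ad
Desktop: the carousel ad 14/15 = 93.3%, Variant 1 8/9 = 88.9% → the carousel ad
Tablet: the carousel ad 32/58 = 55.2%, Variant 1 30/49 = 61.2% → Variant 1
Overall: the carousel ad 82/210 = 39.0%, Variant 1 83/264 = 31.4% → the carousel ad
Neither sweeps: the carousel ad wins 2 of 3 groups, Variant 1 wins 1. The carousel ad wins overall but not every group — no Simpson reversal.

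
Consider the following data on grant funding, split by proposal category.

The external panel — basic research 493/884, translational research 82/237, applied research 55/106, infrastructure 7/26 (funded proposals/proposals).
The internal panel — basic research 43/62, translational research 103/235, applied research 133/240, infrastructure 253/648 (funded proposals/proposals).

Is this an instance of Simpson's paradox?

Basic research: the external panel 493/884 = 55.8%, the internal panel 43/62 = 69.4% → the internal panel
Translational research: the external panel 82/237 = 34.6%, the internal panel 103/235 = 43.8% → the internal panel
Applied research: the external panel 55/106 = 51.9%, the internal panel 133/240 = 55.4% → the internal panel
Infrastructure: the external panel 7/26 = 26.9%, the internal panel 253/648 = 39.0% → the internal panel
Overall: the external panel 637/1253 = 50.8%, the internal panel 532/1185 = 44.9% → the external panel
The internal panel wins each proposal group but the external panel wins overall — the comparison reverses. The internal panel's proposals skew toward infrastructure, which has a lower base rate.

Yes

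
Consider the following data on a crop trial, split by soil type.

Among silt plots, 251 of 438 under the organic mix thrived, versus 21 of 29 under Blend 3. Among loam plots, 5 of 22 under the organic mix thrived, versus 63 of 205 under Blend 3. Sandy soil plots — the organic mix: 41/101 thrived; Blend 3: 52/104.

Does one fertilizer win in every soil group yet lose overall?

Silt: the organic mix 251/438 = 57.3%, Blend 3 21/29 = 72.4% → Blend 3
Loam: the organic mix 5/22 = 22.7%, Blend 3 63/205 = 30.7% → Blend 3
Sandy soil: the organic mix 41/101 = 40.6%, Blend 3 52/104 = 50.0% → Blend 3
Overall: the organic mix 297/561 = 52.9%, Blend 3 136/338 = 40.2% → the organic mix
Blend 3 wins each soil group but the organic mix wins overall — the comparison reverses. Blend 3's plots skew toward loam, which has a lower base rate.

Yes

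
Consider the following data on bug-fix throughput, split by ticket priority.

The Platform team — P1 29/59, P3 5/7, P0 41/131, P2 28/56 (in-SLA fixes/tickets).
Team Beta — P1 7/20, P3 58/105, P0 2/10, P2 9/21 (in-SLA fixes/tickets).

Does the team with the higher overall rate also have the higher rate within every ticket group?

No

P1: the Platform team 29/59 = 49.2%, Team Beta 7/20 = 35.0% → the Platform team
P3: the Platform team 5/7 = 71.4%, Team Beta 58/105 = 55.2% → the Platform team
P0: the Platform team 41/131 = 31.3%, Team Beta 2/10 = 20.0% → the Platform team
P2: the Platform team 28/56 = 50.0%, Team Beta 9/21 = 42.9% → the Platform team
Overall: the Platform team 103/253 = 40.7%, Team Beta 76/156 = 48.7% → Team Beta
The Platform team wins each ticket group but Team Beta wins overall — the comparison reverses. The Platform team's tickets skew toward P0, which has a lower base rate.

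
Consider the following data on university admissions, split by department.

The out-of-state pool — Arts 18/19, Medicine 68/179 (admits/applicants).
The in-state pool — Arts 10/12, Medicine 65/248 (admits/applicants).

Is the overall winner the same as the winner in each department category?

Arts: the out-of-state pool 18/19 = 94.7%, the in-state pool 10/12 = 83.3% → the out-of-state pool
Medicine: the out-of-state pool 68/179 = 38.0%, the in-state pool 65/248 = 26.2% → the out-of-state pool
Overall: the out-of-state pool 86/198 = 43.4%, the in-state pool 75/260 = 28.8% → the out-of-state pool
The out-of-state pool wins overall and in every department group — no reversal.

Yes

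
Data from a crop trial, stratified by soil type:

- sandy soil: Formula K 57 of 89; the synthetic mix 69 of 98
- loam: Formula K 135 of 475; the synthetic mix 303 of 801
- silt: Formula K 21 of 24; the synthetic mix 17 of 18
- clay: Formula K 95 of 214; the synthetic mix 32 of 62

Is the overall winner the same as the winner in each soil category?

Sandy soil: Formula K 57/89 = 64.0%, the synthetic mix 69/98 = 70.4% → the synthetic mix
Loam: Formula K 135/475 = 28.4%, the synthetic mix 303/801 = 37.8% → the synthetic mix
Silt: Formula K 21/24 = 87.5%, the synthetic mix 17/18 = 94.4% → the synthetic mix
Clay: Formula K 95/214 = 44.4%, the synthetic mix 32/62 = 51.6% → the synthetic mix
Overall: Formula K 308/802 = 38.4%, the synthetic mix 421/979 = 43.0% → the synthetic mix
The synthetic mix wins overall and in every soil group — no reversal.

Yes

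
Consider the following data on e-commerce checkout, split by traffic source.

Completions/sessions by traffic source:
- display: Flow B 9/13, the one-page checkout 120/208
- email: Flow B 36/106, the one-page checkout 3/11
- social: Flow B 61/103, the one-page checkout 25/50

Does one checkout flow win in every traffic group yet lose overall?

Display: Flow B 9/13 = 69.2%, the one-page checkout 120/208 = 57.7% → Flow B
Email: Flow B 36/106 = 34.0%, the one-page checkout 3/11 = 27.3% → Flow B
Social: Flow B 61/103 = 59.2%, the one-page checkout 25/50 = 50.0% → Flow B
Overall: Flow B 106/222 = 47.7%, the one-page checkout 148/269 = 55.0% → the one-page checkout
Flow B wins each traffic group but the one-page checkout wins overall — the comparison reverses. Flow B's sessions skew toward email, which has a lower base rate.

Yes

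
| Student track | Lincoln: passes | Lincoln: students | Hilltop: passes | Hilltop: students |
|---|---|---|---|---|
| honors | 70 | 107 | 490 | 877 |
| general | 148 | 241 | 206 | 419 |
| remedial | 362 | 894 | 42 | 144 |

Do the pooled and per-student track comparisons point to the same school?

No

Honors: Lincoln 70/107 = 65.4%, Hilltop 490/877 = 55.9% → Lincoln
General: Lincoln 148/241 = 61.4%, Hilltop 206/419 = 49.2% → Lincoln
Remedial: Lincoln 362/894 = 40.5%, Hilltop 42/144 = 29.2% → Lincoln
Overall: Lincoln 580/1242 = 46.7%, Hilltop 738/1440 = 51.2% → Hilltop
Lincoln wins each student group but Hilltop wins overall — the comparison reverses. Lincoln's students skew toward remedial, which has a lower base rate.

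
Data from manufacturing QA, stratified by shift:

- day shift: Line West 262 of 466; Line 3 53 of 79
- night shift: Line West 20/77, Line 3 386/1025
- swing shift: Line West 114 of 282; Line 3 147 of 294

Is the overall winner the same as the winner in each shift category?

No

Day shift: Line West 262/466 = 56.2%, Line 3 53/79 = 67.1% → Line 3
Night shift: Line West 20/77 = 26.0%, Line 3 386/1025 = 37.7% → Line 3
Swing shift: Line West 114/282 = 40.4%, Line 3 147/294 = 50.0% → Line 3
Overall: Line West 396/825 = 48.0%, Line 3 586/1398 = 41.9% → Line West
Line 3 wins each shift group but Line West wins overall — the comparison reverses. Line 3's units skew toward night shift, which has a lower base rate.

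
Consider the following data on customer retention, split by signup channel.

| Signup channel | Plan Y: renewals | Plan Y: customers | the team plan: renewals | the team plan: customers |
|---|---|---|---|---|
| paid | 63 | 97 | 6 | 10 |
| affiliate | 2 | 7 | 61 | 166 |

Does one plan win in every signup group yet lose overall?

Paid: Plan Y 63/97 = 64.9%, the team plan 6/10 = 60.0% → Plan Y
Affiliate: Plan Y 2/7 = 28.6%, the team plan 61/166 = 36.7% → the team plan
Overall: Plan Y 65/104 = 62.5%, the team plan 67/176 = 38.1% → Plan Y
Neither sweeps: Plan Y wins 1 of 2 groups, the team plan wins 1. Plan Y wins overall but not every group — no Simpson reversal.

No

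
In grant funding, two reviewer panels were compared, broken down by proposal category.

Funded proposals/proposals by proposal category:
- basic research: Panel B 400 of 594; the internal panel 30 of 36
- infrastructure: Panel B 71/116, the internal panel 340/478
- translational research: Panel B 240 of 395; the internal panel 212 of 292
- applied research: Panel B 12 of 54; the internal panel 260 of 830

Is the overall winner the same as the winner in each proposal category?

No

Basic research: Panel B 400/594 = 67.3%, the internal panel 30/36 = 83.3% → the internal panel
Infrastructure: Panel B 71/116 = 61.2%, the internal panel 340/478 = 71.1% → the internal panel
Translational research: Panel B 240/395 = 60.8%, the internal panel 212/292 = 72.6% → the internal panel
Applied research: Panel B 12/54 = 22.2%, the internal panel 260/830 = 31.3% → the internal panel
Overall: Panel B 723/1159 = 62.4%, the internal panel 842/1636 = 51.5% → Panel B
The internal panel wins each proposal group but Panel B wins overall — the comparison reverses. The internal panel's proposals skew toward applied research, which has a lower base rate.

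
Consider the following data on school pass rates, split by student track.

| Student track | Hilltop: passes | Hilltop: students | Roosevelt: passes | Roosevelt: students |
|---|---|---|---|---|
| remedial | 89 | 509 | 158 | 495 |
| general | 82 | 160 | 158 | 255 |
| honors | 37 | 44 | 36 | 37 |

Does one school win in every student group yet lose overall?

No

Remedial: Hilltop 89/509 = 17.5%, Roosevelt 158/495 = 31.9% → Roosevelt
General: Hilltop 82/160 = 51.2%, Roosevelt 158/255 = 62.0% → Roosevelt
Honors: Hilltop 37/44 = 84.1%, Roosevelt 36/37 = 97.3% → Roosevelt
Overall: Hilltop 208/713 = 29.2%, Roosevelt 352/787 = 44.7% → Roosevelt
Roosevelt wins overall and in every student group — no reversal.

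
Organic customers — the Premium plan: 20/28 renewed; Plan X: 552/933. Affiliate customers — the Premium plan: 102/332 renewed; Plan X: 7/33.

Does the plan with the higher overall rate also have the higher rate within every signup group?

Organic: the Premium plan 20/28 = 71.4%, Plan X 552/933 = 59.2% → the Premium plan
Affiliate: the Premium plan 102/332 = 30.7%, Plan X 7/33 = 21.2% → the Premium plan
Overall: the Premium plan 122/360 = 33.9%, Plan X 559/966 = 57.9% → Plan X
The Premium plan wins each signup group but Plan X wins overall — the comparison reverses. The Premium plan's customers skew toward affiliate, which has a lower base rate.

No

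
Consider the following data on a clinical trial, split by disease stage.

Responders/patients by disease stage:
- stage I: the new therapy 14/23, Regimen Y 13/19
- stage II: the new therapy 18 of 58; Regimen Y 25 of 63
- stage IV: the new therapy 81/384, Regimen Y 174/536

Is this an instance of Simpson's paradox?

No

Stage I: the new therapy 14/23 = 60.9%, Regimen Y 13/19 = 68.4% → Regimen Y
Stage II: the new therapy 18/58 = 31.0%, Regimen Y 25/63 = 39.7% → Regimen Y
Stage IV: the new therapy 81/384 = 21.1%, Regimen Y 174/536 = 32.5% → Regimen Y
Overall: the new therapy 113/465 = 24.3%, Regimen Y 212/618 = 34.3% → Regimen Y
Regimen Y wins overall and in every disease group — no reversal.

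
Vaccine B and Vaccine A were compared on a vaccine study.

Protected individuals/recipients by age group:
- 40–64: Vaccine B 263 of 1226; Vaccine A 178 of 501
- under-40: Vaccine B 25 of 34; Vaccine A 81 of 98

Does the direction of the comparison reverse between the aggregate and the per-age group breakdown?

No

40–64: Vaccine B 263/1226 = 21.5%, Vaccine A 178/501 = 35.5% → Vaccine A
Under-40: Vaccine B 25/34 = 73.5%, Vaccine A 81/98 = 82.7% → Vaccine A
Overall: Vaccine B 288/1260 = 22.9%, Vaccine A 259/599 = 43.2% → Vaccine A
Vaccine A wins overall and in every age group — no reversal.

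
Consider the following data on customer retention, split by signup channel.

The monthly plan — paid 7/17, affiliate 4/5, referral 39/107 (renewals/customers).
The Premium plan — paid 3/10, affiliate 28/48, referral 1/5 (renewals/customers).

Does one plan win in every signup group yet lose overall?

Yes

Paid: the monthly plan 7/17 = 41.2%, the Premium plan 3/10 = 30.0% → the monthly plan
Affiliate: the monthly plan 4/5 = 80.0%, the Premium plan 28/48 = 58.3% → the monthly plan
Referral: the monthly plan 39/107 = 36.4%, the Premium plan 1/5 = 20.0% → the monthly plan
Overall: the monthly plan 50/129 = 38.8%, the Premium plan 32/63 = 50.8% → the Premium plan
The monthly plan wins each signup group but the Premium plan wins overall — the comparison reverses. The monthly plan's customers skew toward referral, which has a lower base rate.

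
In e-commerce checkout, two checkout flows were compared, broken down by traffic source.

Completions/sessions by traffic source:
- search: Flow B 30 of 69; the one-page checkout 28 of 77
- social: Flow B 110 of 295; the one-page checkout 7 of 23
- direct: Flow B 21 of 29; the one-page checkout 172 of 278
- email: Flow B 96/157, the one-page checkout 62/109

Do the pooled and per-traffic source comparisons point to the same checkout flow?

Search: Flow B 30/69 = 43.5%, the one-page checkout 28/77 = 36.4% → Flow B
Social: Flow B 110/295 = 37.3%, the one-page checkout 7/23 = 30.4% → Flow B
Direct: Flow B 21/29 = 72.4%, the one-page checkout 172/278 = 61.9% → Flow B
Email: Flow B 96/157 = 61.1%, the one-page checkout 62/109 = 56.9% → Flow B
Overall: Flow B 257/550 = 46.7%, the one-page checkout 269/487 = 55.2% → the one-page checkout
Flow B wins each traffic group but the one-page checkout wins overall — the comparison reverses. Flow B's sessions skew toward social, which has a lower base rate.

No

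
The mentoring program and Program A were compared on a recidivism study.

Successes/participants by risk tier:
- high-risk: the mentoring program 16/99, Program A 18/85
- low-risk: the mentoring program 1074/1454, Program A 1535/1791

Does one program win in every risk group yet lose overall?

High-risk: the mentoring program 16/99 = 16.2%, Program A 18/85 = 21.2% → Program A
Low-risk: the mentoring program 1074/1454 = 73.9%, Program A 1535/1791 = 85.7% → Program A
Overall: the mentoring program 1090/1553 = 70.2%, Program A 1553/1876 = 82.8% → Program A
Program A wins overall and in every risk group — no reversal.

No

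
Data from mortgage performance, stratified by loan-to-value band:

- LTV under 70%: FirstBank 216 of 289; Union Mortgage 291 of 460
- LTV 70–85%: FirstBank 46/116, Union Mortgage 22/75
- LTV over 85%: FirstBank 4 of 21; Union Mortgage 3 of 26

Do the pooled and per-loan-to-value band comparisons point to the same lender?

LTV under 70%: FirstBank 216/289 = 74.7%, Union Mortgage 291/460 = 63.3% → FirstBank
LTV 70–85%: FirstBank 46/116 = 39.7%, Union Mortgage 22/75 = 29.3% → FirstBank
LTV over 85%: FirstBank 4/21 = 19.0%, Union Mortgage 3/26 = 11.5% → FirstBank
Overall: FirstBank 266/426 = 62.4%, Union Mortgage 316/561 = 56.3% → FirstBank
FirstBank wins overall and in every loan-to-value group — no reversal.

Yes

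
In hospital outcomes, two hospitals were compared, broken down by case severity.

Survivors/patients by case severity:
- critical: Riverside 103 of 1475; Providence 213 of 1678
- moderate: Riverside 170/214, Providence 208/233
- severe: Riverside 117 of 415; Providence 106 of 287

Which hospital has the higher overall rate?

Providence

Critical: Riverside 103/1475 = 7.0%, Providence 213/1678 = 12.7% → Providence
Moderate: Riverside 170/214 = 79.4%, Providence 208/233 = 89.3% → Providence
Severe: Riverside 117/415 = 28.2%, Providence 106/287 = 36.9% → Providence
Overall: Riverside 390/2104 = 18.5%, Providence 527/2198 = 24.0% → Providence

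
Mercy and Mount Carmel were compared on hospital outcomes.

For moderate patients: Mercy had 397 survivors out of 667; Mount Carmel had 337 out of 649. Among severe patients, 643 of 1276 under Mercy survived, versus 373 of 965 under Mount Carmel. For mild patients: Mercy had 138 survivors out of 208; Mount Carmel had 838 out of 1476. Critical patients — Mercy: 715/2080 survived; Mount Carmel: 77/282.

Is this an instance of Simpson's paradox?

Moderate: Mercy 397/667 = 59.5%, Mount Carmel 337/649 = 51.9% → Mercy
Severe: Mercy 643/1276 = 50.4%, Mount Carmel 373/965 = 38.7% → Mercy
Mild: Mercy 138/208 = 66.3%, Mount Carmel 838/1476 = 56.8% → Mercy
Critical: Mercy 715/2080 = 34.4%, Mount Carmel 77/282 = 27.3% → Mercy
Overall: Mercy 1893/4231 = 44.7%, Mount Carmel 1625/3372 = 48.2% → Mount Carmel
Mercy wins each case group but Mount Carmel wins overall — the comparison reverses. Mercy's patients skew toward critical, which has a lower base rate.

Yes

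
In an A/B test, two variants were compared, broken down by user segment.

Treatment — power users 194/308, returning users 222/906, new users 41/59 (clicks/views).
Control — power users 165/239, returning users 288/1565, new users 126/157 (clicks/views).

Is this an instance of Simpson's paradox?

Power users: Treatment 194/308 = 63.0%, Control 165/239 = 69.0% → Control
Returning users: Treatment 222/906 = 24.5%, Control 288/1565 = 18.4% → Treatment
New users: Treatment 41/59 = 69.5%, Control 126/157 = 80.3% → Control
Overall: Treatment 457/1273 = 35.9%, Control 579/1961 = 29.5% → Treatment
Neither sweeps: Treatment wins 1 of 3 groups, Control wins 2. Treatment wins overall but not every group — no Simpson reversal.

No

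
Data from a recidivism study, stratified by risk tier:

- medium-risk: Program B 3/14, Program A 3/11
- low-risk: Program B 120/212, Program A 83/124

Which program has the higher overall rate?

Medium-risk: Program B 3/14 = 21.4%, Program A 3/11 = 27.3% → Program A
Low-risk: Program B 120/212 = 56.6%, Program A 83/124 = 66.9% → Program A
Overall: Program B 123/226 = 54.4%, Program A 86/135 = 63.7% → Program A

Program A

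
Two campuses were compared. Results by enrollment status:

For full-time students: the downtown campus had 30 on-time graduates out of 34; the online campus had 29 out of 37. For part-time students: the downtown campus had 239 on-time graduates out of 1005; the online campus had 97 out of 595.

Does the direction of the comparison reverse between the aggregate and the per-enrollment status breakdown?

No

Full-time: the downtown campus 30/34 = 88.2%, the online campus 29/37 = 78.4% → the downtown campus
Part-time: the downtown campus 239/1005 = 23.8%, the online campus 97/595 = 16.3% → the downtown campus
Overall: the downtown campus 269/1039 = 25.9%, the online campus 126/632 = 19.9% → the downtown campus
The downtown campus wins overall and in every enrollment group — no reversal.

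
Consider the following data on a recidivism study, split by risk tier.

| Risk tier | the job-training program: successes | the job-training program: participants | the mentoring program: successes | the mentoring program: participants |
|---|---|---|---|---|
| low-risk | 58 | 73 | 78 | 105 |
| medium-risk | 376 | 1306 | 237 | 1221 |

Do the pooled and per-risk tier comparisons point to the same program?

Yes

Low-risk: the job-training program 58/73 = 79.5%, the mentoring program 78/105 = 74.3% → the job-training program
Medium-risk: the job-training program 376/1306 = 28.8%, the mentoring program 237/1221 = 19.4% → the job-training program
Overall: the job-training program 434/1379 = 31.5%, the mentoring program 315/1326 = 23.8% → the job-training program
The job-training program wins overall and in every risk group — no reversal.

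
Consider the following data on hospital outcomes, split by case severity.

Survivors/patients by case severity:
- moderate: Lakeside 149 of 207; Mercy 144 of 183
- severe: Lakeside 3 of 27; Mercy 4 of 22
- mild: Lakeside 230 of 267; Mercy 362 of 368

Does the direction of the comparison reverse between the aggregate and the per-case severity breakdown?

No

Moderate: Lakeside 149/207 = 72.0%, Mercy 144/183 = 78.7% → Mercy
Severe: Lakeside 3/27 = 11.1%, Mercy 4/22 = 18.2% → Mercy
Mild: Lakeside 230/267 = 86.1%, Mercy 362/368 = 98.4% → Mercy
Overall: Lakeside 382/501 = 76.2%, Mercy 510/573 = 89.0% → Mercy
Mercy wins overall and in every case group — no reversal.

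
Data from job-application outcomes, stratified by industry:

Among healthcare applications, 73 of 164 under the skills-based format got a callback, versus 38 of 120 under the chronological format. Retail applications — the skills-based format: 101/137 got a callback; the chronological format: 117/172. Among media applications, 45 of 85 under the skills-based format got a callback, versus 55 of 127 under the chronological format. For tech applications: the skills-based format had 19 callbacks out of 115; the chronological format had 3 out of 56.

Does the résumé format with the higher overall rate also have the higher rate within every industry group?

Yes

Healthcare: the skills-based format 73/164 = 44.5%, the chronological format 38/120 = 31.7% → the skills-based format
Retail: the skills-based format 101/137 = 73.7%, the chronological format 117/172 = 68.0% → the skills-based format
Media: the skills-based format 45/85 = 52.9%, the chronological format 55/127 = 43.3% → the skills-based format
Tech: the skills-based format 19/115 = 16.5%, the chronological format 3/56 = 5.4% → the skills-based format
Overall: the skills-based format 238/501 = 47.5%, the chronological format 213/475 = 44.8% → the skills-based format
The skills-based format wins overall and in every industry group — no reversal.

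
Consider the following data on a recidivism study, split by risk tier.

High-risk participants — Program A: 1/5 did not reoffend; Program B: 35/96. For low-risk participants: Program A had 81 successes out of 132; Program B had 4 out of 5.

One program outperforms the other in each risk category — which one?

Program B

High-risk: Program A 1/5 = 20.0%, Program B 35/96 = 36.5% → Program B
Low-risk: Program A 81/132 = 61.4%, Program B 4/5 = 80.0% → Program B
Program B has the higher rate in both groups.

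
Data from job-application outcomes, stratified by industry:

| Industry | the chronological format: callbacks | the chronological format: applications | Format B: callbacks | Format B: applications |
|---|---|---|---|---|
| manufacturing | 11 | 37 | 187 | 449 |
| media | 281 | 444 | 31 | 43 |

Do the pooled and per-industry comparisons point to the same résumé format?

Manufacturing: the chronological format 11/37 = 29.7%, Format B 187/449 = 41.6% → Format B
Media: the chronological format 281/444 = 63.3%, Format B 31/43 = 72.1% → Format B
Overall: the chronological format 292/481 = 60.7%, Format B 218/492 = 44.3% → the chronological format
Format B wins each industry group but the chronological format wins overall — the comparison reverses. Format B's applications skew toward manufacturing, which has a lower base rate.

No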